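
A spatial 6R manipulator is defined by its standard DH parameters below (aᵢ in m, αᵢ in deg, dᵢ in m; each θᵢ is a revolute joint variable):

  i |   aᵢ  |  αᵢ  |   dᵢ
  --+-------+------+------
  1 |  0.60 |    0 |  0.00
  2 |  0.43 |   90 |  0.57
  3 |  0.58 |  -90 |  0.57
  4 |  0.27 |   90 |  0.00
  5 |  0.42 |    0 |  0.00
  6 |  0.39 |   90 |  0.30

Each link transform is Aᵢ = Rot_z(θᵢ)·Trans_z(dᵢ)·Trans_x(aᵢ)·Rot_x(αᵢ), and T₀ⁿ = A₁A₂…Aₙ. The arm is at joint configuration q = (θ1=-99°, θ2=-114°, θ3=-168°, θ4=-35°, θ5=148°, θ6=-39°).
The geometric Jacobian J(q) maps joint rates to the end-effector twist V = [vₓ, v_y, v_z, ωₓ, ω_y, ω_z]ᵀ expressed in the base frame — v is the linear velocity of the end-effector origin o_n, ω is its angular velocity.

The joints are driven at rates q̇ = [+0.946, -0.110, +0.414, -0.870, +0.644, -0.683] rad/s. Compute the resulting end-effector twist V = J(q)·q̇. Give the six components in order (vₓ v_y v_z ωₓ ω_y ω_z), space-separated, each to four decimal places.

o_n = [0.0115, 0.1658, -0.0569]
J₁: ẑ×o_n = [-0.1658, 0.0115, 0.0000], ω = ẑ
J2: z=[0.0000, 0.0000, 1.0000] o=[-0.0939, -0.5926, 0.0000] → [-0.7585, 0.1054, 0.0000, 0.0000, 0.0000, 1.0000]
J3: z=[0.5446, 0.8387, 0.0000] o=[-0.4545, -0.3584, 0.5700] → [-0.5258, 0.3414, -0.1053, 0.5446, 0.8387, 0.0000]
J4: z=[-0.1744, 0.1132, -0.9781] o=[0.3318, -0.1894, 0.4494] → [0.2901, 0.2250, -0.0257, -0.1744, 0.1132, -0.9781]
J5: z=[-0.0244, 0.9926, 0.1193] o=[0.5975, -0.1773, 0.4034] → [-0.4978, -0.0811, 0.5733, -0.0244, 0.9926, 0.1193]
J6: z=[-0.0244, 0.9926, 0.1193] o=[0.2081, -0.1680, 0.2464] → [-0.3409, -0.0308, 0.1870, -0.0244, 0.9926, 0.1193]
V = J·q̇ = [-0.6313, -0.0862, 0.2202, 0.3781, 0.2100, 1.6823]

-0.6313 -0.0862 0.2202 0.3781 0.2100 1.6823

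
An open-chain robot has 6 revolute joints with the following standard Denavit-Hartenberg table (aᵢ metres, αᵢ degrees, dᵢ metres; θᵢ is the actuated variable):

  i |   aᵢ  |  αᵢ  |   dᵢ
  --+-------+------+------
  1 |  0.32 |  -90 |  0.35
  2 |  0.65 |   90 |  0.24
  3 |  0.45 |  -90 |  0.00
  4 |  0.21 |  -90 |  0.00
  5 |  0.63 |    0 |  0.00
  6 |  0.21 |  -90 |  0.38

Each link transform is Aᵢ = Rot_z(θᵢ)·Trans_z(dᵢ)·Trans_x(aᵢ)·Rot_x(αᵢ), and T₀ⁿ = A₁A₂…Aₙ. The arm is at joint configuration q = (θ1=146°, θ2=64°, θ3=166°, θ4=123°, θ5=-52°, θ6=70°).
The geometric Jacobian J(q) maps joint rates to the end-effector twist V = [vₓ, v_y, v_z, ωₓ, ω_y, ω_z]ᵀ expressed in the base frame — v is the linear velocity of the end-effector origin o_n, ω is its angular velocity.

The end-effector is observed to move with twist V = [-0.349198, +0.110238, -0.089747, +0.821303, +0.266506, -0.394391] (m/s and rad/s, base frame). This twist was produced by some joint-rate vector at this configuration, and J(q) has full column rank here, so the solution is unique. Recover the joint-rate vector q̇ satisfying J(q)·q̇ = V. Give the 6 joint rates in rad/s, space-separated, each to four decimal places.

-0.0570 -0.8400 -0.6450 -0.1720 0.6930 -0.6580

o_n = [-0.0853, 0.3616, -0.6072]
J₁: ẑ×o_n = [-0.3616, -0.0853, 0.0000], ω = ẑ
J2: z=[-0.5592, -0.8290, 0.0000] o=[-0.2653, 0.1789, 0.3500] → [0.7936, -0.5353, 0.0471, -0.5592, -0.8290, 0.0000]
J3: z=[-0.7451, 0.5026, 0.4384] o=[-0.6357, 0.1393, -0.2342] → [-0.2849, -0.0366, -0.4423, -0.7451, 0.5026, 0.4384]
J4: z=[0.6305, 0.7451, 0.2174] o=[-0.5379, -0.0580, 0.1582] → [-0.6616, 0.5810, -0.0727, 0.6305, 0.7451, 0.2174]
J5: z=[-0.5881, 0.6414, -0.4926] o=[-0.4315, -0.0964, -0.0187] → [-0.1519, -0.5167, -0.4914, -0.5881, 0.6414, -0.4926]
J6: z=[-0.5881, 0.6414, -0.4926] o=[0.0779, 0.2027, -0.2376] → [-0.1588, -0.1370, 0.0113, -0.5881, 0.6414, -0.4926]
q̇ = J⁺·V = [-0.0570, -0.8400, -0.6450, -0.1720, 0.6930, -0.6580]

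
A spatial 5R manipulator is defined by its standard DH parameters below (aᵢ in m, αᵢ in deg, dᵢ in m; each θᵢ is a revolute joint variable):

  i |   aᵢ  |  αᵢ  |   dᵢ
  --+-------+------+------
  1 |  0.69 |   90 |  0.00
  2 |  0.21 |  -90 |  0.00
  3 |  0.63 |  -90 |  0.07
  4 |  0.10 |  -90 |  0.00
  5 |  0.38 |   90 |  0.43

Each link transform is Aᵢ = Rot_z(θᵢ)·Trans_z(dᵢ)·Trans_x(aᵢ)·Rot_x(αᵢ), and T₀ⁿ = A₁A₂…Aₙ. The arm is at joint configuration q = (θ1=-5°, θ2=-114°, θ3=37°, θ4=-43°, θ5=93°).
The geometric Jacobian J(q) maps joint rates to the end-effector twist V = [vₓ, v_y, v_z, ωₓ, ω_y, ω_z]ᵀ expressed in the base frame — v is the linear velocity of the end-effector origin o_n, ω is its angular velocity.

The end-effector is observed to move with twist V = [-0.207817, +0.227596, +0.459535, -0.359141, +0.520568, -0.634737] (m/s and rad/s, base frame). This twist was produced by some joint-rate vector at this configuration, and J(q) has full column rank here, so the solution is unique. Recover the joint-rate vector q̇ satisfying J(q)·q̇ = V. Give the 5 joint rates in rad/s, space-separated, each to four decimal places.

-0.3080 -0.2590 0.3080 -0.0960 0.7430

o_n = [0.0443, 0.2850, -1.0396]
J₁: ẑ×o_n = [-0.2850, 0.0443, 0.0000], ω = ẑ
J2: z=[-0.0872, -0.9962, 0.0000] o=[0.6874, -0.0601, 0.0000] → [1.0357, -0.0906, -0.6707, -0.0872, -0.9962, 0.0000]
J3: z=[0.9101, -0.0796, -0.4067] o=[0.6023, -0.0527, -0.1918] → [0.2049, 0.9985, 0.2629, 0.9101, -0.0796, -0.4067]
J4: z=[0.3135, 0.7743, 0.5498] o=[0.4952, 0.3373, -0.6800] → [-0.2498, -0.1351, 0.3327, 0.3135, 0.7743, 0.5498]
J5: z=[-0.8505, 0.4864, -0.2001] o=[0.5374, 0.3778, -0.7611] → [-0.1540, -0.1382, 0.3187, -0.8505, 0.4864, -0.2001]
q̇ = J⁺·V = [-0.3080, -0.2590, 0.3080, -0.0960, 0.7430]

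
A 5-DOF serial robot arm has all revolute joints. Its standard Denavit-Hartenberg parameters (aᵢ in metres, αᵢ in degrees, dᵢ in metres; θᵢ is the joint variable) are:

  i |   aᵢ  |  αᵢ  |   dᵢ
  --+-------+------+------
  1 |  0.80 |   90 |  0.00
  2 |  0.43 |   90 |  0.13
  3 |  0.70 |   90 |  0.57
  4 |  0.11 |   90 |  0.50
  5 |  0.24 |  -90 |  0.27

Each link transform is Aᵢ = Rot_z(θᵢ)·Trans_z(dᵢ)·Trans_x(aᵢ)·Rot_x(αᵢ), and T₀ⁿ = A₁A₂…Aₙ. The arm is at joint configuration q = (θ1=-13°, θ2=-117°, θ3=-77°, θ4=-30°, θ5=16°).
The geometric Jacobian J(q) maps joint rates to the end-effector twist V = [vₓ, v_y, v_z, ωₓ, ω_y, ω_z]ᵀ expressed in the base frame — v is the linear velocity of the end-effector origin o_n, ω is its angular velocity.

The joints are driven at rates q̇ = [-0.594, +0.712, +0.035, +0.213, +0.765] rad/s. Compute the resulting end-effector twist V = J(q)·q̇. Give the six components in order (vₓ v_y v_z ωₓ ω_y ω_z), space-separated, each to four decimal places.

0.4192 -0.3787 0.0132 0.4414 -1.1660 -0.6173

o_n = [0.7917, 0.6746, 0.0113]
J₁: ẑ×o_n = [-0.6746, 0.7917, 0.0000], ω = ẑ
J2: z=[-0.2250, -0.9744, 0.0000] o=[0.7795, -0.1800, 0.0000] → [-0.0110, 0.0025, -0.1804, -0.2250, -0.9744, 0.0000]
J3: z=[-0.8682, 0.2004, 0.4540] o=[0.5600, -0.2627, -0.3831] → [-0.3465, 0.4476, -0.8602, -0.8682, 0.2004, 0.4540]
J4: z=[0.4816, 0.1197, 0.8682] o=[0.1490, 0.5322, -0.2647] → [-0.0906, 0.4251, -0.0083, 0.4816, 0.1197, 0.8682]
J5: z=[0.6920, -0.6598, -0.2930] o=[0.4489, 0.6736, 0.1254] → [0.0755, -0.0215, 0.2268, 0.6920, -0.6598, -0.2930]
V = J·q̇ = [0.4192, -0.3787, 0.0132, 0.4414, -1.1660, -0.6173]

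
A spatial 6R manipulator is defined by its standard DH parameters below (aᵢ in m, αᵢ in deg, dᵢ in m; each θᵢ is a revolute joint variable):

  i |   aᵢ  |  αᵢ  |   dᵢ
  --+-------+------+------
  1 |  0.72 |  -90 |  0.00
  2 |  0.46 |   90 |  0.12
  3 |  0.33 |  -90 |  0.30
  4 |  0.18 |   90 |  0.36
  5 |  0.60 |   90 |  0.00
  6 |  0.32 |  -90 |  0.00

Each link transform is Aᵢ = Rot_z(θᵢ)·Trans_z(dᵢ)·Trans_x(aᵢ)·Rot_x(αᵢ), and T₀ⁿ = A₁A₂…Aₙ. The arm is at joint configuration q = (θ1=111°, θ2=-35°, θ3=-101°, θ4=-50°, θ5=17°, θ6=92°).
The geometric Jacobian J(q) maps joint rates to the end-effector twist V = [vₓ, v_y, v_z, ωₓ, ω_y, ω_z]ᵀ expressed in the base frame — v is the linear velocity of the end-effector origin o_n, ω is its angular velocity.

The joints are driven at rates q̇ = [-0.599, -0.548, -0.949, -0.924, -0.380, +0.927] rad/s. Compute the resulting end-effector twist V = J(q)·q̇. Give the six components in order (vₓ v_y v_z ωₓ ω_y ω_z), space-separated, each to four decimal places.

o_n = [0.2045, 0.9571, 1.3823]
J₁: ẑ×o_n = [-0.9571, 0.2045, 0.0000], ω = ẑ
J2: z=[-0.9336, -0.3584, 0.0000] o=[-0.2580, 0.6722, 0.0000] → [-0.4954, 1.2905, -0.1003, -0.9336, -0.3584, 0.0000]
J3: z=[0.2056, -0.5355, 0.8192] o=[-0.5051, 0.9810, 0.2638] → [-0.5794, 0.3513, 0.3750, 0.2056, -0.5355, 0.8192]
J4: z=[-0.1100, 0.8191, 0.5630] o=[-0.1225, 0.8882, 0.4735] → [0.7056, 0.2841, -0.2754, -0.1100, 0.8191, 0.5630]
J5: z=[-0.6128, -0.5019, 0.6104] o=[-0.0213, 1.1331, 0.7765] → [-0.1967, 0.5091, 0.2211, -0.6128, -0.5019, 0.6104]
J6: z=[0.3340, -0.8645, -0.3755] o=[0.4084, 1.1173, 1.1949] → [-0.2222, 0.0140, -0.2299, 0.3340, -0.8645, -0.3755]
V = J·q̇ = [0.6114, -1.6060, -0.3436, 0.9607, -0.6630, -2.4767]

0.6114 -1.6060 -0.3436 0.9607 -0.6630 -2.4767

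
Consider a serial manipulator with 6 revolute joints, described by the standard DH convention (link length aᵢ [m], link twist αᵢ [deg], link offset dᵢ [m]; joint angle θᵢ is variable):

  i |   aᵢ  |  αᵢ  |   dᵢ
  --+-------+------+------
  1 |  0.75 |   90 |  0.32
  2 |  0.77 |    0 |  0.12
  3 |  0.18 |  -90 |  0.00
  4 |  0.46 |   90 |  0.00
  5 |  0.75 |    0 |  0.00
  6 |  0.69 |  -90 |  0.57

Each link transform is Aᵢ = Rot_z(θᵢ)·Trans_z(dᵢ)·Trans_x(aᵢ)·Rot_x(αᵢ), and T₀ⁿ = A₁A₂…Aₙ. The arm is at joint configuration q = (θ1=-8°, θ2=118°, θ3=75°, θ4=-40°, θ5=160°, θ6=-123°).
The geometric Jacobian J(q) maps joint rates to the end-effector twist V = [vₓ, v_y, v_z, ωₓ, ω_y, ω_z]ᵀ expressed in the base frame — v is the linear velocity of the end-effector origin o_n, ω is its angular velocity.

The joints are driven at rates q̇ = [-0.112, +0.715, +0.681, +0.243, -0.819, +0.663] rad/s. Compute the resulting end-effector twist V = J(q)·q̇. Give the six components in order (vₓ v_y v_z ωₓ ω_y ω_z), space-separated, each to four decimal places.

o_n = [0.3830, -0.8147, 0.3345]
J₁: ẑ×o_n = [0.8147, 0.3830, -0.0000], ω = ẑ
J2: z=[-0.1392, -0.9903, 0.0000] o=[0.7427, -0.1044, 0.3200] → [-0.0143, 0.0020, -0.2574, -0.1392, -0.9903, 0.0000]
J3: z=[-0.1392, -0.9903, 0.0000] o=[0.3680, -0.1729, 0.9999] → [0.6589, -0.0926, 0.1041, -0.1392, -0.9903, 0.0000]
J4: z=[0.2228, -0.0313, -0.9744] o=[0.1943, -0.1485, 0.9594] → [-0.6296, -0.0446, -0.1425, 0.2228, -0.0313, -0.9744]
J5: z=[0.5136, -0.8458, 0.1446] o=[-0.1868, -0.3935, 0.8801] → [0.5224, 0.3626, 0.2655, 0.5136, -0.8458, 0.1446]
J6: z=[0.5136, -0.8458, 0.1446] o=[0.4543, -0.0261, 0.7516] → [0.4668, 0.2039, -0.4654, 0.5136, -0.8458, 0.1446]
V = J·q̇ = [0.0759, -0.2771, -0.6738, -0.2203, -1.2581, -0.3713]

0.0759 -0.2771 -0.6738 -0.2203 -1.2581 -0.3713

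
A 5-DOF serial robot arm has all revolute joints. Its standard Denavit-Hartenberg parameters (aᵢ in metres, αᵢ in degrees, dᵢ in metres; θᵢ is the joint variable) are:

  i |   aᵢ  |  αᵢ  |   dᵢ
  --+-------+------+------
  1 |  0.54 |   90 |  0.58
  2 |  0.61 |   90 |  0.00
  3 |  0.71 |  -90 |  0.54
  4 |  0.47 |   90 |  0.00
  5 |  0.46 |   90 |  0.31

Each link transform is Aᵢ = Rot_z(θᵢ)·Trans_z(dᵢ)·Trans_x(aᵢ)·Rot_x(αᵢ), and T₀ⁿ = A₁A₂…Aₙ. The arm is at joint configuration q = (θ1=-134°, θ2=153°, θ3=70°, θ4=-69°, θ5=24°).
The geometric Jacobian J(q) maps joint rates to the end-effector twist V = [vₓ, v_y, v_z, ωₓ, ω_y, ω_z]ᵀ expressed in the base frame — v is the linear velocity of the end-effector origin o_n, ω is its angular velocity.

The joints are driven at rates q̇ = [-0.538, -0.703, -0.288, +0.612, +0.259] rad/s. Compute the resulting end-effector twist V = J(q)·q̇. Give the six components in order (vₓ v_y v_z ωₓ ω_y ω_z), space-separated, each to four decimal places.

o_n = [-0.9632, 0.0952, 2.2126]
J₁: ẑ×o_n = [-0.0952, -0.9632, 0.0000], ω = ẑ
J2: z=[-0.7193, 0.6947, 0.0000] o=[-0.3751, -0.3884, 0.5800] → [1.1341, 1.1744, 0.0606, -0.7193, 0.6947, 0.0000]
J3: z=[-0.3154, -0.3266, 0.8910] o=[0.0024, 0.0025, 0.8569] → [-0.5253, -0.4329, -0.3446, -0.3154, -0.3266, 0.8910]
J4: z=[-0.8276, -0.3647, -0.4266] o=[-0.4975, 0.4453, 1.4483] → [-0.4281, 0.8312, 0.1199, -0.8276, -0.3647, -0.4266]
J5: z=[0.3204, -0.9311, 0.1743] o=[-0.7141, 0.4489, 1.8654] → [-0.2616, -0.1547, -0.3453, 0.3204, -0.9311, 0.1743]
V = J·q̇ = [-0.9245, 0.2859, 0.0405, 0.1730, -0.8586, -1.0105]

-0.9245 0.2859 0.0405 0.1730 -0.8586 -1.0105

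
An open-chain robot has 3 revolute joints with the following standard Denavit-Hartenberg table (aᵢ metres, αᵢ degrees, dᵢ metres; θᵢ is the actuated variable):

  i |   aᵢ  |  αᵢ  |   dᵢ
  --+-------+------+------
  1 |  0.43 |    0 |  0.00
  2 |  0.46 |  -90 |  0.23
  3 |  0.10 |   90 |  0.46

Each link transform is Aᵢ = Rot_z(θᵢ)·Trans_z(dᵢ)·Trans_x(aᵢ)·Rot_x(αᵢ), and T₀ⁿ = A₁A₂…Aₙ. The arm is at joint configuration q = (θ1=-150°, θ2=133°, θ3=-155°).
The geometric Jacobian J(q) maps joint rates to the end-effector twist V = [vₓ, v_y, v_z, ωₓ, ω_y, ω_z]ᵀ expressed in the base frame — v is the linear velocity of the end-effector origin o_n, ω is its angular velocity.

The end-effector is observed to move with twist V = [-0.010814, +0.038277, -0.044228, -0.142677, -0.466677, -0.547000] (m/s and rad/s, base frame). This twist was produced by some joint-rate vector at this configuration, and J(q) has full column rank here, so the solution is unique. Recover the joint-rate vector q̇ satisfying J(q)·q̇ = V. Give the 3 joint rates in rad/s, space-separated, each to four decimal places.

-0.8030 0.2560 -0.4880

o_n = [0.1153, 0.1169, 0.2723]
J₁: ẑ×o_n = [-0.1169, 0.1153, 0.0000], ω = ẑ
J2: z=[0.0000, 0.0000, 1.0000] o=[-0.3724, -0.2150, 0.0000] → [-0.3319, 0.4877, 0.0000, 0.0000, 0.0000, 1.0000]
J3: z=[0.2924, 0.9563, 0.0000] o=[0.0675, -0.3495, 0.2300] → [0.0404, -0.0124, 0.0906, 0.2924, 0.9563, 0.0000]
q̇ = J⁺·V = [-0.8030, 0.2560, -0.4880]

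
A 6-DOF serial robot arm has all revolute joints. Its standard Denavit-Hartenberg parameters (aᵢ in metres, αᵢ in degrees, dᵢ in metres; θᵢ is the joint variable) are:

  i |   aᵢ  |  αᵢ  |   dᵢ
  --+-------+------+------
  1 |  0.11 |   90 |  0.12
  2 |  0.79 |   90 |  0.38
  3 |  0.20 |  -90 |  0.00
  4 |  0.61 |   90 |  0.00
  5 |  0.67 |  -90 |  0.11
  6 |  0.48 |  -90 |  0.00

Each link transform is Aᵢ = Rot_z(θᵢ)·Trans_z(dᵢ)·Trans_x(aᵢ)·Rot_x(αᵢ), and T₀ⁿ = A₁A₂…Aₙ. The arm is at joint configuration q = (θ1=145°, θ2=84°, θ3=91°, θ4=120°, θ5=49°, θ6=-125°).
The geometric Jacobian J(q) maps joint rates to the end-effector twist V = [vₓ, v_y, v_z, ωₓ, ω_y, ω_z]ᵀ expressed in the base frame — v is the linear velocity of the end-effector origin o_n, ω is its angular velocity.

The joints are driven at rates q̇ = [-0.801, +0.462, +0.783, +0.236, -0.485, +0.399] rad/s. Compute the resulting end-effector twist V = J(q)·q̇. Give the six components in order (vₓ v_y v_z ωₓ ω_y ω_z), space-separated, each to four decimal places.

0.1610 -1.5437 -0.5505 -0.9002 0.8548 -1.4257

o_n = [1.0165, -0.0085, 0.7109]
J₁: ẑ×o_n = [0.0085, 1.0165, -0.0000], ω = ẑ
J2: z=[0.5736, 0.8192, 0.0000] o=[-0.0901, 0.0631, 0.1200] → [0.4841, -0.3390, -0.9475, 0.5736, 0.8192, 0.0000]
J3: z=[-0.8147, 0.5704, -0.1045] o=[0.0602, 0.4217, 0.9057] → [-0.1561, -0.2586, -0.1950, -0.8147, 0.5704, -0.1045]
J4: z=[0.0756, -0.0742, -0.9944] o=[0.1752, 0.5853, 0.9022] → [-0.5763, -0.8221, 0.0176, 0.0756, -0.0742, -0.9944]
J5: z=[0.9053, 0.4232, 0.0372] o=[0.4302, 0.0345, 0.9627] → [-0.1049, 0.2498, -0.2870, 0.9053, 0.4232, 0.0372]
J6: z=[-0.2659, 0.6328, -0.7272] o=[0.7518, -0.3534, 0.5076] → [0.3795, -0.1385, -0.2592, -0.2659, 0.6328, -0.7272]
V = J·q̇ = [0.1610, -1.5437, -0.5505, -0.9002, 0.8548, -1.4257]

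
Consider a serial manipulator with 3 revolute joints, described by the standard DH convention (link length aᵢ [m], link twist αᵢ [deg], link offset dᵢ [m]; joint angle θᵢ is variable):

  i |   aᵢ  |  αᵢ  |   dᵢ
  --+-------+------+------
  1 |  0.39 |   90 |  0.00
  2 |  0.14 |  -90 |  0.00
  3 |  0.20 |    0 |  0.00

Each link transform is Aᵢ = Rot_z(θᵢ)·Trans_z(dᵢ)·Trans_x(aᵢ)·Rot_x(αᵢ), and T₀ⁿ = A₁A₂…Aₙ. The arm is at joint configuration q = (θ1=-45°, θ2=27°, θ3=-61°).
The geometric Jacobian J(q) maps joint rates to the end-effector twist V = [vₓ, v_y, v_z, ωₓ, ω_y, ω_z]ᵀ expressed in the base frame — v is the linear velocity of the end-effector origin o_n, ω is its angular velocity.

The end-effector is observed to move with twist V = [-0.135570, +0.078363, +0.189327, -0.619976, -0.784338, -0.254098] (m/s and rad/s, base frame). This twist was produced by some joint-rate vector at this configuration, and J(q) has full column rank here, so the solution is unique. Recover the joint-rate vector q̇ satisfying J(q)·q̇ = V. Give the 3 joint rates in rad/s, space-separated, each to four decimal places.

o_n = [0.3014, -0.5488, 0.1076]
J₁: ẑ×o_n = [0.5488, 0.3014, -0.0000], ω = ẑ
J2: z=[-0.7071, -0.7071, 0.0000] o=[0.2758, -0.2758, 0.0000] → [-0.0761, 0.0761, 0.2111, -0.7071, -0.7071, 0.0000]
J3: z=[-0.3210, 0.3210, 0.8910] o=[0.3640, -0.3640, 0.0636] → [0.1788, -0.0416, 0.0794, -0.3210, 0.3210, 0.8910]
q̇ = J⁺·V = [-0.0260, 0.9930, -0.2560]

-0.0260 0.9930 -0.2560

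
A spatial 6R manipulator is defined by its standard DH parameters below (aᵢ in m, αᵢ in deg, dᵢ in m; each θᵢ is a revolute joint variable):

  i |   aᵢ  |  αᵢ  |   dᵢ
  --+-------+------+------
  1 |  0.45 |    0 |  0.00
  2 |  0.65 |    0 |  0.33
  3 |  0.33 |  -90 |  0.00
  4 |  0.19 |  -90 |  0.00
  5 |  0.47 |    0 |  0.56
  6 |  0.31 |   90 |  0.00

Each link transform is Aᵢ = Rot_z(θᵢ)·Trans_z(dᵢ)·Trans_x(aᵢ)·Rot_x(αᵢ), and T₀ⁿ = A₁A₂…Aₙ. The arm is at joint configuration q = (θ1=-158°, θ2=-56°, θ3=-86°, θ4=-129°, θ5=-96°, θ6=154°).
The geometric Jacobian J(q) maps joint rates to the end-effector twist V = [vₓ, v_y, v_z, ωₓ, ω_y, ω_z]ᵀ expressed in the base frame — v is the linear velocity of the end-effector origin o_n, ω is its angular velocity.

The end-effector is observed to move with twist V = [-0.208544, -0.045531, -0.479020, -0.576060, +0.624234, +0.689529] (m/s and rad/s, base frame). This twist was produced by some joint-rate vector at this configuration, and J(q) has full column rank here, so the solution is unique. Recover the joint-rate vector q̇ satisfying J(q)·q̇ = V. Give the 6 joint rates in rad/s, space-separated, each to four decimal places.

o_n = [-0.8467, 0.7935, 0.9196]
J₁: ẑ×o_n = [-0.7935, -0.8467, 0.0000], ω = ẑ
J2: z=[0.0000, 0.0000, 1.0000] o=[-0.4172, -0.1686, 0.0000] → [-0.9621, -0.4294, 0.0000, 0.0000, 0.0000, 1.0000]
J3: z=[0.0000, 0.0000, 1.0000] o=[-0.9561, 0.1949, 0.3300] → [-0.5986, 0.1095, 0.0000, 0.0000, 0.0000, 1.0000]
J4: z=[-0.8660, 0.5000, 0.0000] o=[-0.7911, 0.4807, 0.3300] → [0.2948, 0.5106, -0.2432, -0.8660, 0.5000, 0.0000]
J5: z=[0.3886, 0.6730, 0.6293] o=[-0.8509, 0.3771, 0.4777] → [0.0354, -0.1690, 0.1589, 0.3886, 0.6730, 0.6293]
J6: z=[0.3886, 0.6730, 0.6293] o=[-1.0226, 1.0145, 0.7919] → [0.2250, 0.0611, -0.2043, 0.3886, 0.6730, 0.6293]
q̇ = J⁺·V = [0.2410, 0.8140, -0.5700, 0.8110, -0.5930, 0.9180]

0.2410 0.8140 -0.5700 0.8110 -0.5930 0.9180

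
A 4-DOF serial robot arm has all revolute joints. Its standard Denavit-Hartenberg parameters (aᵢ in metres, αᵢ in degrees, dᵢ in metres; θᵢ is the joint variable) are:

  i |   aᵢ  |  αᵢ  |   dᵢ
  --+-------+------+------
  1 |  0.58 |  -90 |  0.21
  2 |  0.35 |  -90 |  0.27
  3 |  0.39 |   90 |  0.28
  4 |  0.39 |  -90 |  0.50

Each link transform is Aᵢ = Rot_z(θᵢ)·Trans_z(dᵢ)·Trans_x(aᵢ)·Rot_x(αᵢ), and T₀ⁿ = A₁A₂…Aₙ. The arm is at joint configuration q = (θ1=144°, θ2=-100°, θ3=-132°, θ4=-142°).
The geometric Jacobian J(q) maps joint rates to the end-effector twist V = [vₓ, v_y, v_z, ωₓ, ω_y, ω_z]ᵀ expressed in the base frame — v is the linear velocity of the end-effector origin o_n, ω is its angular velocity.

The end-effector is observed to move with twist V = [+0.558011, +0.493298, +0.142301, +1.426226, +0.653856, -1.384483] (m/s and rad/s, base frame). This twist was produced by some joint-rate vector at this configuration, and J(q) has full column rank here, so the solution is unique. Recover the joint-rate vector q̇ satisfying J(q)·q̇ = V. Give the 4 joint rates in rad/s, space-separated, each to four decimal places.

o_n = [-0.5100, 0.3744, 0.1412]
J₁: ẑ×o_n = [-0.3744, -0.5100, 0.0000], ω = ẑ
J2: z=[-0.5878, -0.8090, 0.0000] o=[-0.4692, 0.3409, 0.2100] → [0.0557, -0.0404, -0.0526, -0.5878, -0.8090, 0.0000]
J3: z=[-0.7967, 0.5789, 0.1736] o=[-0.5788, 0.0868, 0.5547] → [-0.2893, -0.3175, -0.2690, -0.7967, 0.5789, 0.1736]
J4: z=[0.2889, 0.6172, -0.7319] o=[-1.0089, 0.0410, 0.3463] → [0.1174, -0.3059, -0.2116, 0.2889, 0.6172, -0.7319]
q̇ = J⁺·V = [-0.7500, -0.9250, -0.8680, 0.6610]

-0.7500 -0.9250 -0.8680 0.6610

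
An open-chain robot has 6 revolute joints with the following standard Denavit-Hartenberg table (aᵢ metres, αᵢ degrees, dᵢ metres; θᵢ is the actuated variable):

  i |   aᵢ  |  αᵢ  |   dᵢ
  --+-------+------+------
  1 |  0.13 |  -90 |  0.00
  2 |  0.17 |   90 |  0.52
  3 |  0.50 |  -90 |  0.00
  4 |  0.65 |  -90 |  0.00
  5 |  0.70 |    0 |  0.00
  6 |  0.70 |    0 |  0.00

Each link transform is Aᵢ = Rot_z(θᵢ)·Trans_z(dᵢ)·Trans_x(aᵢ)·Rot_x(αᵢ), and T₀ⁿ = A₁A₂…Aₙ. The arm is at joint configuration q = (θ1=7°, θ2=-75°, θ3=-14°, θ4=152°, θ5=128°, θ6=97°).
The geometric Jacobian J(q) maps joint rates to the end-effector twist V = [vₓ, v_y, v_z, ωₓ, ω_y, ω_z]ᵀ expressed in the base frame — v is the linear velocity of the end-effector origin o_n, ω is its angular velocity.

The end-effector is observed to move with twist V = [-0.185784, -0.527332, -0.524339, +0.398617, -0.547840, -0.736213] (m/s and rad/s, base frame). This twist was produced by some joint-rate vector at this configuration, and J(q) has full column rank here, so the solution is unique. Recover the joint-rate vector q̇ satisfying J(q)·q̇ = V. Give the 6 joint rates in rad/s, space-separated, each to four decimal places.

-0.3970 -0.3900 -0.7560 -0.2550 -0.3800 0.7770

o_n = [0.1956, 0.3113, 0.8815]
J₁: ẑ×o_n = [-0.3113, 0.1956, 0.0000], ω = ẑ
J2: z=[-0.1219, 0.9925, 0.0000] o=[0.1290, 0.0158, 0.0000] → [0.8749, 0.1074, -0.1021, -0.1219, 0.9925, 0.0000]
J3: z=[-0.9587, -0.1177, 0.2588] o=[0.1093, 0.5373, 0.1642] → [-0.0259, 0.7100, 0.2269, -0.9587, -0.1177, 0.2588]
J4: z=[-0.0561, 0.9707, 0.2337] o=[0.2487, 0.4326, 0.6328] → [0.2697, 0.0015, 0.0584, -0.0561, 0.9707, 0.2337]
J5: z=[-0.9774, -0.0056, -0.2115] o=[0.3813, 0.5887, 0.0160] → [-0.0635, 0.8852, 0.2701, -0.9774, -0.0056, -0.2115]
J6: z=[-0.9774, -0.0056, -0.2115] o=[0.3243, -0.0502, 0.2961] → [0.0732, 0.5994, -0.3541, -0.9774, -0.0056, -0.2115]
q̇ = J⁺·V = [-0.3970, -0.3900, -0.7560, -0.2550, -0.3800, 0.7770]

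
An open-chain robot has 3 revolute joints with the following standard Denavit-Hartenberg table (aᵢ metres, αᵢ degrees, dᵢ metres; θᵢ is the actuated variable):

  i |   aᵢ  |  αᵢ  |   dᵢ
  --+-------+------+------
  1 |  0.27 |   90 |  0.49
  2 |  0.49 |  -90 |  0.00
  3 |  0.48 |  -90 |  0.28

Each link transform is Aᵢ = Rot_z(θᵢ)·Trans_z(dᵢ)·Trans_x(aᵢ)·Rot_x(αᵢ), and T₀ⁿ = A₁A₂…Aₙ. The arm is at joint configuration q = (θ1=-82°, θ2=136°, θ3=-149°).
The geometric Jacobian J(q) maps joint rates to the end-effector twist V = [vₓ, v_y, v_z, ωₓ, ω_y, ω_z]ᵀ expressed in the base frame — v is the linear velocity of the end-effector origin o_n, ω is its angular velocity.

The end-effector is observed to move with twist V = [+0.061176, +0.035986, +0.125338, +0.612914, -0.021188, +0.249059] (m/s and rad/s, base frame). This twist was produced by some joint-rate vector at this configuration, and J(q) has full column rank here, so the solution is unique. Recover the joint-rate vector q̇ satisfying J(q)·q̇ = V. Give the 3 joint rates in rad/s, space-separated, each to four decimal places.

o_n = [-0.2422, -0.0532, 0.3432]
J₁: ẑ×o_n = [0.0532, -0.2422, 0.0000], ω = ẑ
J2: z=[-0.9903, -0.1392, 0.0000] o=[0.0376, -0.2674, 0.4900] → [0.0204, -0.1454, -0.2510, -0.9903, -0.1392, 0.0000]
J3: z=[-0.0967, 0.6879, -0.7193] o=[-0.0115, 0.0817, 0.8304] → [-0.4322, 0.1188, 0.1717, -0.0967, 0.6879, -0.7193]
q̇ = J⁺·V = [0.1390, -0.6040, -0.1530]

0.1390 -0.6040 -0.1530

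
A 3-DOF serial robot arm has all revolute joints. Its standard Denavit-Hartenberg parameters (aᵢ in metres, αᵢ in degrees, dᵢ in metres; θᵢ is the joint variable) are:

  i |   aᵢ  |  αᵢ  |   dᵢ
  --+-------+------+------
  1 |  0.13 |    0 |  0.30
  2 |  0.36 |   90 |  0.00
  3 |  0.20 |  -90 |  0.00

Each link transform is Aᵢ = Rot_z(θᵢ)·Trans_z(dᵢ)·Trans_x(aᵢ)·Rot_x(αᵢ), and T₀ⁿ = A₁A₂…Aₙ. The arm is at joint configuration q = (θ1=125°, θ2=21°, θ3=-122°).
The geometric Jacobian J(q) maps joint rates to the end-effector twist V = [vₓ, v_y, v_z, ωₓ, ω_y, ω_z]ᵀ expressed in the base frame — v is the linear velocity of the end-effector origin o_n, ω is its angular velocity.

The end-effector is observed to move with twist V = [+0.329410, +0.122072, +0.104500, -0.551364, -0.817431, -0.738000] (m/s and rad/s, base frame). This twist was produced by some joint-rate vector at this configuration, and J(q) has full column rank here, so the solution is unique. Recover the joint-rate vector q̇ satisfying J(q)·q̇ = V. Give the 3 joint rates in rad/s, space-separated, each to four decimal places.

o_n = [-0.2852, 0.2485, 0.1304]
J₁: ẑ×o_n = [-0.2485, -0.2852, 0.0000], ω = ẑ
J2: z=[0.0000, 0.0000, 1.0000] o=[-0.0746, 0.1065, 0.3000] → [-0.1420, -0.2106, 0.0000, 0.0000, 0.0000, 1.0000]
J3: z=[0.5592, 0.8290, 0.0000] o=[-0.3730, 0.3078, 0.3000] → [-0.1406, 0.0948, -0.1060, 0.5592, 0.8290, 0.0000]
q̇ = J⁺·V = [-0.8070, 0.0690, -0.9860]

-0.8070 0.0690 -0.9860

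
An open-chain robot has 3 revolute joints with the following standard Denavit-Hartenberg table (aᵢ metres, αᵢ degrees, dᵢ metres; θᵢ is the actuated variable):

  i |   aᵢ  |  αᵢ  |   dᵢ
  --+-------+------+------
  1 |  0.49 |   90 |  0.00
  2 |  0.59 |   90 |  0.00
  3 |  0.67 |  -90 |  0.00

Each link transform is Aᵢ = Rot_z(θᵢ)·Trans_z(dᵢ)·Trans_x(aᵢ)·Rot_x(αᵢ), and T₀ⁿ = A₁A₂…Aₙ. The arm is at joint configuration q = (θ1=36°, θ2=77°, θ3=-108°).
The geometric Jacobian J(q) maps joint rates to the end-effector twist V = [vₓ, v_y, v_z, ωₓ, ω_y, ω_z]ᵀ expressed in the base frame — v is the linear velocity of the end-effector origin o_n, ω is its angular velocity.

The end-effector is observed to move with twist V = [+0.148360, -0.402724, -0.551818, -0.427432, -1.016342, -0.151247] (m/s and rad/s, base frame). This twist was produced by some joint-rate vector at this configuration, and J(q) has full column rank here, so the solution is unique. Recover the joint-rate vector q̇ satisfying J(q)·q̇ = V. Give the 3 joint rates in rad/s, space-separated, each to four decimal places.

o_n = [0.0916, 0.8542, 0.3731]
J₁: ẑ×o_n = [-0.8542, 0.0916, 0.0000], ω = ẑ
J2: z=[0.5878, -0.8090, 0.0000] o=[0.3964, 0.2880, 0.0000] → [-0.3019, -0.2193, 0.0861, 0.5878, -0.8090, 0.0000]
J3: z=[0.7883, 0.5727, -0.2250] o=[0.5038, 0.3660, 0.5749] → [-0.0057, 0.2518, 0.6209, 0.7883, 0.5727, -0.2250]
q̇ = J⁺·V = [-0.3690, 0.5710, -0.9680]

-0.3690 0.5710 -0.9680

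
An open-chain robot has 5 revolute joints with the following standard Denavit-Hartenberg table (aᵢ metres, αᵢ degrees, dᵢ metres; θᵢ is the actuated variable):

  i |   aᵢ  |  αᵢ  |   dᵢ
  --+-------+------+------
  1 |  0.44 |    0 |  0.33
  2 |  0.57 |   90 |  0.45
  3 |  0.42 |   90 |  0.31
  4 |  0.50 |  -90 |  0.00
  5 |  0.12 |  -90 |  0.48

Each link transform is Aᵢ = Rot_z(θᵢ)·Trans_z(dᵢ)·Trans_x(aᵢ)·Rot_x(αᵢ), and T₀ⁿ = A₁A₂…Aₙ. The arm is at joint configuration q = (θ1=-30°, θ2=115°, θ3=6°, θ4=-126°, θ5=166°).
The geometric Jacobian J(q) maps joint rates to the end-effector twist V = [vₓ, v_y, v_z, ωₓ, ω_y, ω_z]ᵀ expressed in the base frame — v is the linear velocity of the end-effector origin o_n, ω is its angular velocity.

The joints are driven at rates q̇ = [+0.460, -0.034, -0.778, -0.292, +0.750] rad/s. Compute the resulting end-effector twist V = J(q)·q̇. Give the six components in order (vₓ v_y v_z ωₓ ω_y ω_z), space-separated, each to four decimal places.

-0.4327 0.0206 -0.5522 -1.1643 0.6770 0.7798

o_n = [0.1996, 0.9469, 0.8698]
J₁: ẑ×o_n = [-0.9469, 0.1996, 0.0000], ω = ẑ
J2: z=[0.0000, 0.0000, 1.0000] o=[0.3811, -0.2200, 0.3300] → [-1.1669, -0.1814, 0.0000, 0.0000, 0.0000, 1.0000]
J3: z=[0.9962, -0.0872, 0.0000] o=[0.4307, 0.3478, 0.7800] → [-0.0078, -0.0895, 0.5766, 0.9962, -0.0872, 0.0000]
J4: z=[0.0091, 0.1041, -0.9945] o=[0.7760, 0.7369, 0.8239] → [0.2136, 0.5728, 0.0619, 0.0091, 0.1041, -0.9945]
J5: z=[-0.5154, 0.8528, 0.0846] o=[0.3475, 0.4810, 0.7932] → [0.0259, 0.0270, -0.1140, -0.5154, 0.8528, 0.0846]
V = J·q̇ = [-0.4327, 0.0206, -0.5522, -1.1643, 0.6770, 0.7798]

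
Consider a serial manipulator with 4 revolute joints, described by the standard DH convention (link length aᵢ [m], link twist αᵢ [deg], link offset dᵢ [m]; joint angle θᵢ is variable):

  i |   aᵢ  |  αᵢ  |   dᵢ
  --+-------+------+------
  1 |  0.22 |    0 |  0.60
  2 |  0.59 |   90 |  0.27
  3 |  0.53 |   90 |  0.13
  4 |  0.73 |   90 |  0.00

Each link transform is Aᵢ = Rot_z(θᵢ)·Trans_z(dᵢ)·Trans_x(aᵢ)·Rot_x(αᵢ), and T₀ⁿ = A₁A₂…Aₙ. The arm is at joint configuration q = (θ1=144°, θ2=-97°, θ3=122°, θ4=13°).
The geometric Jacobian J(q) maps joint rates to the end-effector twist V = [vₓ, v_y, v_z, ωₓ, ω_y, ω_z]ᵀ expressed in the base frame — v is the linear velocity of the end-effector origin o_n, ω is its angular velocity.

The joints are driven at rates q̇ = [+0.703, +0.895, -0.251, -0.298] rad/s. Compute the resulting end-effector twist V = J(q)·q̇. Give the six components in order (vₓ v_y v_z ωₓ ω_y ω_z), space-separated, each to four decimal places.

o_n = [-0.0090, -0.1209, 1.9227]
J₁: ẑ×o_n = [0.1209, -0.0090, 0.0000], ω = ẑ
J2: z=[0.0000, 0.0000, 1.0000] o=[-0.1780, 0.1293, 0.6000] → [0.2502, 0.1689, -0.0000, 0.0000, 0.0000, 1.0000]
J3: z=[0.7314, -0.6820, 0.0000] o=[0.2244, 0.5608, 0.8700] → [-0.7179, -0.7699, -0.6578, 0.7314, -0.6820, 0.0000]
J4: z=[0.5784, 0.6202, 0.5299] o=[0.1279, 0.2667, 1.3195] → [0.5796, -0.4215, -0.1393, 0.5784, 0.6202, 0.5299]
V = J·q̇ = [0.3164, 0.4637, 0.2066, -0.3559, -0.0136, 1.4401]

0.3164 0.4637 0.2066 -0.3559 -0.0136 1.4401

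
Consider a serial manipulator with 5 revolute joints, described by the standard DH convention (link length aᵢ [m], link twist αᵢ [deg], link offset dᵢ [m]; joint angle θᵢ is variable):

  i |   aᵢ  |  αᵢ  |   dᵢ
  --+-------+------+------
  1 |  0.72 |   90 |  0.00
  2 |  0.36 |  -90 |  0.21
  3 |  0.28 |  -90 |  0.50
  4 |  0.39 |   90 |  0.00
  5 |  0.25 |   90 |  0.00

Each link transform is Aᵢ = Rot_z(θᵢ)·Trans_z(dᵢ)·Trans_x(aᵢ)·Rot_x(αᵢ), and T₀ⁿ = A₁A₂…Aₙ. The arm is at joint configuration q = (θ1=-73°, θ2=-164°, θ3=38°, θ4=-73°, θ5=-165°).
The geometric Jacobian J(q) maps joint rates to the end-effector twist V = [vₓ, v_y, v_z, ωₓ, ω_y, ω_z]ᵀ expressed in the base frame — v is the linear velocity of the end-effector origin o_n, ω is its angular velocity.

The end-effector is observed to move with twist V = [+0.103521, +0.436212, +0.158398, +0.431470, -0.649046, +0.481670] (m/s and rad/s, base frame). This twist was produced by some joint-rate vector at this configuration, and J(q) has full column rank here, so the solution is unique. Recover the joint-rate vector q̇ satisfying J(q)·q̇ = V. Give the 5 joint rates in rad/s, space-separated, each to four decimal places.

0.8400 -0.4680 0.3550 0.1880 0.6680

o_n = [0.0191, -0.2740, -0.7976]
J₁: ẑ×o_n = [0.2740, 0.0191, -0.0000], ω = ẑ
J2: z=[-0.9563, -0.2924, 0.0000] o=[0.2105, -0.6885, 0.0000] → [0.2332, -0.7628, -0.4524, -0.9563, -0.2924, 0.0000]
J3: z=[0.0806, -0.2636, -0.9613] o=[-0.0915, -0.4190, -0.0992] → [0.3235, -0.0500, 0.0408, 0.0806, -0.2636, -0.9613]
J4: z=[0.9266, -0.3356, 0.1697] o=[0.0516, -0.2976, -0.6407] → [0.0487, 0.1399, 0.0109, 0.9266, -0.3356, 0.1697]
J5: z=[-0.3277, -0.9419, -0.0733] o=[0.1236, -0.2928, -1.0240] → [-0.2118, 0.0818, -0.1046, -0.3277, -0.9419, -0.0733]
q̇ = J⁺·V = [0.8400, -0.4680, 0.3550, 0.1880, 0.6680]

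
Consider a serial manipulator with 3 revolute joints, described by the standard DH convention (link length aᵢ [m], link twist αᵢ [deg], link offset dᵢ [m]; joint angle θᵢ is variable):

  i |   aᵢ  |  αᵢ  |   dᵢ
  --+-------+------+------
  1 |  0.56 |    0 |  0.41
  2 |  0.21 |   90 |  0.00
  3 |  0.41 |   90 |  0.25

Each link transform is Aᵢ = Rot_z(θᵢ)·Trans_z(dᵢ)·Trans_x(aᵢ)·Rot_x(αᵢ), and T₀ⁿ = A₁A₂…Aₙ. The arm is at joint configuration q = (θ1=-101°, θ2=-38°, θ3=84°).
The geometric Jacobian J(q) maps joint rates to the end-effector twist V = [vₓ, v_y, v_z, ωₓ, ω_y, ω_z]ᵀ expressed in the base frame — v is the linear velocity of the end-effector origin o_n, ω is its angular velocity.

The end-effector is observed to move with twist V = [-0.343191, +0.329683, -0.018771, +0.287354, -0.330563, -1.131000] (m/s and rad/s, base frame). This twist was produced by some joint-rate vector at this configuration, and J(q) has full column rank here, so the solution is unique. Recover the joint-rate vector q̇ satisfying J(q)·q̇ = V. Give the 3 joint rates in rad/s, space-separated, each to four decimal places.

-0.4260 -0.7050 -0.4380

o_n = [-0.4617, -0.5269, 0.8178]
J₁: ẑ×o_n = [0.5269, -0.4617, 0.0000], ω = ẑ
J2: z=[0.0000, 0.0000, 1.0000] o=[-0.1069, -0.5497, 0.4100] → [-0.0228, -0.3548, 0.0000, 0.0000, 0.0000, 1.0000]
J3: z=[-0.6561, 0.7547, 0.0000] o=[-0.2653, -0.6875, 0.4100] → [0.3077, 0.2675, 0.0429, -0.6561, 0.7547, 0.0000]
q̇ = J⁺·V = [-0.4260, -0.7050, -0.4380]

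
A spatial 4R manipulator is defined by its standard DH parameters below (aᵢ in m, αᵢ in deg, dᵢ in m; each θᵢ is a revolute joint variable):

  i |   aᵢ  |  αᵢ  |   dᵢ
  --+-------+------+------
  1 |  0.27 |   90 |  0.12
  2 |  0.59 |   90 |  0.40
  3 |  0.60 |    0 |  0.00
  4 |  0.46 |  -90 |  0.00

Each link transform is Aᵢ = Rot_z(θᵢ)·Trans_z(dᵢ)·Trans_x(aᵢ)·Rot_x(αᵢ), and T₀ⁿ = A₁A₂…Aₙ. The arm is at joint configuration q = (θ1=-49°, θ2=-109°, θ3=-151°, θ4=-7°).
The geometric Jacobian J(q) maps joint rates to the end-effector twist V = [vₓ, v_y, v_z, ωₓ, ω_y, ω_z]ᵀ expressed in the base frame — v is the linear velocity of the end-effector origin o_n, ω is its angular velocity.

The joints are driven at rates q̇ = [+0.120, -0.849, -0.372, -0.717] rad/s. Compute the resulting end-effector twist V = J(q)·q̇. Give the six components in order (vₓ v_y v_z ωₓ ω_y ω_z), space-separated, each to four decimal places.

-0.2143 -0.6881 0.1799 1.3163 -0.2201 -0.2345

o_n = [0.3020, -0.2511, 0.4616]
J₁: ẑ×o_n = [0.2511, 0.3020, -0.0000], ω = ẑ
J2: z=[-0.7547, -0.6561, 0.0000] o=[0.1771, -0.2038, 0.1200] → [-0.2241, 0.2578, 0.1176, -0.7547, -0.6561, 0.0000]
J3: z=[-0.6203, 0.7136, 0.3256] o=[-0.2508, -0.3212, -0.4379] → [0.6190, 0.7379, -0.4380, -0.6203, 0.7136, 0.3256]
J4: z=[-0.6203, 0.7136, 0.3256] o=[0.0809, -0.2593, 0.0583] → [0.2851, 0.3222, -0.1629, -0.6203, 0.7136, 0.3256]
V = J·q̇ = [-0.2143, -0.6881, 0.1799, 1.3163, -0.2201, -0.2345]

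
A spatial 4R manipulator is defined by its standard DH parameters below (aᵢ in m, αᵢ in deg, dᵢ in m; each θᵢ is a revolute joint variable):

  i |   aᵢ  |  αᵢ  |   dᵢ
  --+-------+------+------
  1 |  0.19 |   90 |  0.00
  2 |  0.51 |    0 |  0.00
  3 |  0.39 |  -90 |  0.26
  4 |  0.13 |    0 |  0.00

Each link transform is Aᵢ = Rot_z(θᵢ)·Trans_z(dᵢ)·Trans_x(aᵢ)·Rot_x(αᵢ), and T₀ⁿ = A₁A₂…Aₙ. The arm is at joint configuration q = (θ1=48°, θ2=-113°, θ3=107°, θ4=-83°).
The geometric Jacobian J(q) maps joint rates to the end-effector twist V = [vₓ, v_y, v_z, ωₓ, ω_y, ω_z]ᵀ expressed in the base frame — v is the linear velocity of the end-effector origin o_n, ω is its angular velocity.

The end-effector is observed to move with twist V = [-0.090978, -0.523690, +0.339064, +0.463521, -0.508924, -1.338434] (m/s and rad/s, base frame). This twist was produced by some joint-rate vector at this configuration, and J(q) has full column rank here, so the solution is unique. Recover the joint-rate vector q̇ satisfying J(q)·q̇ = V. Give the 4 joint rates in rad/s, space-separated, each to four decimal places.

-0.6910 -0.2700 0.9550 -0.6510

o_n = [0.5530, 0.0327, -0.5119]
J₁: ẑ×o_n = [-0.0327, 0.5530, 0.0000], ω = ẑ
J2: z=[0.7431, -0.6691, 0.0000] o=[0.1271, 0.1412, 0.0000] → [0.3425, 0.3804, 0.2043, 0.7431, -0.6691, 0.0000]
J3: z=[0.7431, -0.6691, 0.0000] o=[-0.0062, -0.0069, -0.4695] → [0.0284, 0.0315, 0.4036, 0.7431, -0.6691, 0.0000]
J4: z=[0.0699, 0.0777, 0.9945] o=[0.4465, 0.1074, -0.5102] → [0.0741, 0.1060, -0.0135, 0.0699, 0.0777, 0.9945]
q̇ = J⁺·V = [-0.6910, -0.2700, 0.9550, -0.6510]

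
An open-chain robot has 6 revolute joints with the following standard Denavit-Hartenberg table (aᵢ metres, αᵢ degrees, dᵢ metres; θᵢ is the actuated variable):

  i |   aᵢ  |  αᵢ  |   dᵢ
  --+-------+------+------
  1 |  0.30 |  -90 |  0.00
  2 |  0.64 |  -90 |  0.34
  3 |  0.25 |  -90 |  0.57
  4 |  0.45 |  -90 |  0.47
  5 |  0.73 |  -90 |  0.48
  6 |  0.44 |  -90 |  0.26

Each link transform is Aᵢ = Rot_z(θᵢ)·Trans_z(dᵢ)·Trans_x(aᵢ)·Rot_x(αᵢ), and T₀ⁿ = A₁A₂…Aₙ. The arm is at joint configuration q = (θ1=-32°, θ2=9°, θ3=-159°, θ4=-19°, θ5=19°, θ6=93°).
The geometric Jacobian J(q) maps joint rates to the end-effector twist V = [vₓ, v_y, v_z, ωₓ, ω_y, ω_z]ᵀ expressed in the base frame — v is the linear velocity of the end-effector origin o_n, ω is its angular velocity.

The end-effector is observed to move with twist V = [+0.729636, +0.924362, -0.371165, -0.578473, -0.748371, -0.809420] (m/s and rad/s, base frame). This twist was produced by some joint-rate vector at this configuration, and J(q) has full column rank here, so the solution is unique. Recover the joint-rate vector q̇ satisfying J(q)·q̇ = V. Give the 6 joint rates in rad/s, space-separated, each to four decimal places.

o_n = [0.1161, 0.8460, -0.7761]
J₁: ẑ×o_n = [-0.8460, 0.1161, 0.0000], ω = ẑ
J2: z=[0.5299, 0.8480, 0.0000] o=[0.2544, -0.1590, 0.0000] → [-0.6582, 0.4113, 0.6499, 0.5299, 0.8480, 0.0000]
J3: z=[-0.1327, 0.0829, -0.9877] o=[0.9707, -0.2056, -0.1001] → [0.9827, 0.7543, -0.0687, -0.1327, 0.0829, -0.9877]
J4: z=[0.7949, 0.6042, -0.0561] o=[0.7470, 0.0398, -0.6266] → [-0.0451, 0.1542, 1.0221, 0.7949, 0.6042, -0.0561]
J5: z=[-0.0673, 0.1796, 0.9814] o=[0.8493, 0.6731, -0.7355] → [-0.1770, -0.7223, 0.1201, -0.0673, 0.1796, 0.9814]
J6: z=[-0.5553, -0.8240, 0.1127] o=[0.2118, 1.1516, -0.3777] → [0.3627, -0.2320, 0.0908, -0.5553, -0.8240, 0.1127]
q̇ = J⁺·V = [0.5620, -0.1790, 0.7790, -0.1640, -0.6840, 0.5330]

0.5620 -0.1790 0.7790 -0.1640 -0.6840 0.5330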